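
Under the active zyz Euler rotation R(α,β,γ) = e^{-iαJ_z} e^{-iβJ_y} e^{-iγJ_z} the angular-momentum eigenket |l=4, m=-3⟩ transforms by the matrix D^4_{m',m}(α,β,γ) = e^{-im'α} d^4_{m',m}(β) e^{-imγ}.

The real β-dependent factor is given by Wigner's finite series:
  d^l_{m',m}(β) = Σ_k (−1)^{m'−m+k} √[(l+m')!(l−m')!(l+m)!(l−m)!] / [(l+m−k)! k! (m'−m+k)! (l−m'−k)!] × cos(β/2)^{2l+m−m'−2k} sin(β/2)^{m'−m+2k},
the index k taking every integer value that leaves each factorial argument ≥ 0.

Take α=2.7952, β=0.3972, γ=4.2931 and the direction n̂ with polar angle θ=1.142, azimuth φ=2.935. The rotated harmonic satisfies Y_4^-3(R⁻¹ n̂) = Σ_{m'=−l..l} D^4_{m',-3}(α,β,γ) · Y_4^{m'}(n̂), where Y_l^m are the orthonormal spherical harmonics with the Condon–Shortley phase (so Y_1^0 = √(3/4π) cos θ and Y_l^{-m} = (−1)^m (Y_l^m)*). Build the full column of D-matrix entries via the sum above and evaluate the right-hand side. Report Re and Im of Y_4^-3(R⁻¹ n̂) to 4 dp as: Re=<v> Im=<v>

Need the full column D^4_{m',-3} for m'=−4..4 at α=2.7952, β=0.3972, γ=4.2931.
cos(β/2)=0.980344, sin(β/2)=0.197297
d^4_{-4,-3}: single k=1 term ⇒ +0.485640;  D = +0.232041-0.426618i
d^4_{-3,-3}: k∈[0..1] ⇒ +0.853153 -0.241885 = +0.611268;  D = -0.457027+0.405924i
d^4_{-2,-3}: k∈[0..1] ⇒ -0.642441 +0.078062 = -0.564379;  D = -0.524149+0.209264i
d^4_{-1,-3}: k∈[0..1] ⇒ +0.274272 -0.018515 = +0.255758;  D = -0.255614+0.008557i
d^4_{0,-3}: k∈[0..1] ⇒ -0.082284 +0.003333 = -0.078952;  D = -0.075117-0.024305i
d^4_{1,-3}: k∈[0..1] ⇒ +0.018515 -0.000450 = +0.018065;  D = -0.014278-0.011066i
d^4_{2,-3}: k∈[0..1] ⇒ -0.003162 +0.000043 = -0.003119;  D = -0.001670-0.002634i
d^4_{3,-3}: k∈[0..1] ⇒ +0.000397 -0.000002 = +0.000395;  D = -0.000086-0.000385i
d^4_{4,-3}: single k=0 term ⇒ -0.000032;  D = +0.000004-0.000032i
Y_4^{m'}(θ=1.142,φ=2.935) and Σ D·Y over m':
  (+0.2320-0.4266i)·(+0.2051+0.2227i)  (-0.4570+0.4059i)·(-0.3187-0.2274i)  (-0.5241+0.2093i)·(+0.0532+0.0233i)  (-0.2556+0.0086i)·(+0.3134+0.0657i)  (-0.0751-0.0243i)·(-0.1206+0.0000i)  (-0.0143-0.0111i)·(-0.3134+0.0657i)  (-0.0017-0.0026i)·(+0.0532-0.0233i)  (-0.0001-0.0004i)·(+0.3187-0.2274i)  (+0.0000-0.0000i)·(+0.2051-0.2227i)
Y_4^-3(R⁻¹ n̂) = +0.281071-0.071226i

Re=0.2811 Im=-0.0712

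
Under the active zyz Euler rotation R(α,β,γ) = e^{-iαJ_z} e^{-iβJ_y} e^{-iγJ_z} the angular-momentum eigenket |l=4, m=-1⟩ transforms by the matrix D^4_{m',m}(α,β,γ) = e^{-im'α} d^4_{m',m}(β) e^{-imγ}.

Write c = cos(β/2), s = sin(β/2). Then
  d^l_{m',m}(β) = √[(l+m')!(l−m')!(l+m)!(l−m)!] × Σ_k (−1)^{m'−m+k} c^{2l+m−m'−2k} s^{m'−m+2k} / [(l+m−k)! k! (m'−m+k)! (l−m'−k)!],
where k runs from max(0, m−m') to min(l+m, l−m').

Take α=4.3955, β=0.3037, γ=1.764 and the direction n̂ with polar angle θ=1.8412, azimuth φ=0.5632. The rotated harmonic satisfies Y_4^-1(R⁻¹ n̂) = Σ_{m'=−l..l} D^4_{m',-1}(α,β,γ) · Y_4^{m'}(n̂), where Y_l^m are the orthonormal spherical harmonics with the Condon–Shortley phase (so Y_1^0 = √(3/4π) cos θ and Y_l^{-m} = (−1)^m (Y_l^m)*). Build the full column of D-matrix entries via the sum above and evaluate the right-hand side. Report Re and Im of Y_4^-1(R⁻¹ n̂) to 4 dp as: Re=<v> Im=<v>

Re=0.2297 Im=-0.1586

Need the full column D^4_{m',-1} for m'=−4..4 at α=4.3955, β=0.3037, γ=1.764.
cos(β/2)=0.988493, sin(β/2)=0.151267
d^4_{-4,-1}: single k=3 term ⇒ +0.024445;  D = +0.021494+0.011643i
d^4_{-3,-1}: k∈[2..3] ⇒ +0.169434 -0.006613 = +0.162821;  D = -0.118303+0.111871i
d^4_{-2,-1}: k∈[1..3] ⇒ +0.591828 -0.069296 +0.001082 = +0.523614;  D = -0.223300-0.473613i
d^4_{-1,-1}: k∈[0..3] ⇒ +0.911567 -0.320200 +0.014997 -0.000117 = +0.606246;  D = +0.601615-0.074793i
d^4_{0,-1}: k∈[0..3] ⇒ -0.623842 +0.087653 -0.002053 +0.000008 = -0.538233;  D = +0.103343-0.528219i
d^4_{1,-1}: k∈[0..3] ⇒ +0.213467 -0.014997 +0.000176 -0.000000 = +0.198646;  D = -0.173358-0.096990i
d^4_{2,-1}: k∈[0..2] ⇒ -0.046197 +0.001623 -0.000008 = -0.044582;  D = -0.032808+0.030187i
d^4_{3,-1}: k∈[0..1] ⇒ +0.006613 -0.000093 = +0.006520;  D = +0.002700+0.005935i
d^4_{4,-1}: single k=0 term ⇒ -0.000572;  D = +0.000569-0.000063i
Y_4^{m'}(θ=1.8412,φ=0.5632) and Σ D·Y over m':
  (+0.0215+0.0116i)·(-0.2406-0.2963i)  (-0.1183+0.1119i)·(+0.0355+0.2971i)  (-0.2233-0.4736i)·(-0.0668+0.1404i)  (+0.6016-0.0748i)·(+0.2575-0.1626i)  (+0.1033-0.5282i)·(+0.1098+0.0000i)  (-0.1734-0.0970i)·(-0.2575-0.1626i)  (-0.0328+0.0302i)·(-0.0668-0.1404i)  (+0.0027+0.0059i)·(-0.0355+0.2971i)  (+0.0006-0.0001i)·(-0.2406+0.2963i)
Y_4^-1(R⁻¹ n̂) = +0.229673-0.158563i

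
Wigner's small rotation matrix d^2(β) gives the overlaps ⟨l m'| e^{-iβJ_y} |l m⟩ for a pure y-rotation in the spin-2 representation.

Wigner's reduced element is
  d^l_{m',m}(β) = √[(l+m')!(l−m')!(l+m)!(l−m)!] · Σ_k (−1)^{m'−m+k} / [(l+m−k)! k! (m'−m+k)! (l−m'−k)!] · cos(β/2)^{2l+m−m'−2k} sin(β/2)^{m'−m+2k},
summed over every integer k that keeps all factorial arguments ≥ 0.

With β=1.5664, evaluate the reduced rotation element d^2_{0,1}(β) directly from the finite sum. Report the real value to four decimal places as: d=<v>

d=0.0054

d^2_{0,1}(β=1.5664) via Wigner's sum:
c=cos(1.5664/2)=0.708659, s=sin(1.5664/2)=0.705551; N=√[2·2·6·1]=4.898979
The bounds max(0,m−m')=1 and min(l+m,l−m')=2 give 2 terms
  k=1: (−1)^0·4.8990/(2)·0.7087^3·0.7056^1 = +0.615059
  k=2: (−1)^1·4.8990/(2)·0.7087^1·0.7056^3 = -0.609674
d^2_{0,1}(1.5664) = +0.615059 -0.609674 = +0.005384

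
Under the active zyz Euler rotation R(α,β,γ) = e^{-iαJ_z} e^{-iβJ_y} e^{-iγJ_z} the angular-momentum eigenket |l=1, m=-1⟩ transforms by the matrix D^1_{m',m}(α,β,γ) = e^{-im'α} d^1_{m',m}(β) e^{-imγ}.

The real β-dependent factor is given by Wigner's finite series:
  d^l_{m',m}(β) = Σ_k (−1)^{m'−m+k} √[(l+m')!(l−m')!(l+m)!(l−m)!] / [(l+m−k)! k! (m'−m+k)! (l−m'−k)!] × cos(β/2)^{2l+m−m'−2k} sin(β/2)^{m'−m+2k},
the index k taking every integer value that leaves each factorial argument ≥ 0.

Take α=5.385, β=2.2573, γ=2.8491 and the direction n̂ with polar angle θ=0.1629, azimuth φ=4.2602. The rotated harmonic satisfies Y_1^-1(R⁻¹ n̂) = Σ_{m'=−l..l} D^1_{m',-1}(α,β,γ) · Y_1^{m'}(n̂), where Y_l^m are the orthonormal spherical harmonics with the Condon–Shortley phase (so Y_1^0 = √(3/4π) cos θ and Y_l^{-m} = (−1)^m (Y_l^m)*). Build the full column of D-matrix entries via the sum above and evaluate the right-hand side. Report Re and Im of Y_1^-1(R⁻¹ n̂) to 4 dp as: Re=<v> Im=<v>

Re=0.2526 Im=-0.1289

Need the full column D^1_{m',-1} for m'=−1..1 at α=5.385, β=2.2573, γ=2.8491.
cos(β/2)=0.427880, sin(β/2)=0.903835
d^1_{-1,-1}: single k=0 term ⇒ +0.183082;  D = -0.067929+0.170013i
d^1_{0,-1}: single k=0 term ⇒ -0.546924;  D = +0.523695-0.157700i
d^1_{1,-1}: single k=0 term ⇒ +0.816918;  D = -0.671595-0.465097i
Y_1^{m'}(θ=0.1629,φ=4.2602) and Σ D·Y over m':
  (-0.0679+0.1700i)·(-0.0245+0.0504i)  (+0.5237-0.1577i)·(+0.4821+0.0000i)  (-0.6716-0.4651i)·(+0.0245+0.0504i)
Y_1^-1(R⁻¹ n̂) = +0.252584-0.128854i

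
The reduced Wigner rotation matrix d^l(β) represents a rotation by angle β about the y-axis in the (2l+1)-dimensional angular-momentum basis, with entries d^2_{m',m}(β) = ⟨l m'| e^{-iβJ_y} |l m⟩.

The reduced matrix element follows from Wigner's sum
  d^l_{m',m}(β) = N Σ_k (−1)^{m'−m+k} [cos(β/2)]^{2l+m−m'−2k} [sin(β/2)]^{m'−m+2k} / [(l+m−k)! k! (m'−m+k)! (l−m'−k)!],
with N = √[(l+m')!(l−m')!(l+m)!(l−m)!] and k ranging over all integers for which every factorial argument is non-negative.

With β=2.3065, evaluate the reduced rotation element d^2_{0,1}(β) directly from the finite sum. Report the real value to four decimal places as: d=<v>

d=-0.6094

d^2_{0,1}(β=2.3065) via Wigner's sum:
With c≡cos(β/2)=0.405519 and s≡sin(β/2)=0.914087, N=[2·2·6·1]^{1/2}=4.898979
k: max(0,(1)−(0))=1 … min(2+(1),2−(0))=2
  k=1: (−1)^0·4.8990/(2)·0.4055^3·0.9141^1 = +0.149312
  k=2: (−1)^1·4.8990/(2)·0.4055^1·0.9141^3 = -0.758663
d^2_{0,1}(2.3065) = +0.149312 -0.758663 = -0.609350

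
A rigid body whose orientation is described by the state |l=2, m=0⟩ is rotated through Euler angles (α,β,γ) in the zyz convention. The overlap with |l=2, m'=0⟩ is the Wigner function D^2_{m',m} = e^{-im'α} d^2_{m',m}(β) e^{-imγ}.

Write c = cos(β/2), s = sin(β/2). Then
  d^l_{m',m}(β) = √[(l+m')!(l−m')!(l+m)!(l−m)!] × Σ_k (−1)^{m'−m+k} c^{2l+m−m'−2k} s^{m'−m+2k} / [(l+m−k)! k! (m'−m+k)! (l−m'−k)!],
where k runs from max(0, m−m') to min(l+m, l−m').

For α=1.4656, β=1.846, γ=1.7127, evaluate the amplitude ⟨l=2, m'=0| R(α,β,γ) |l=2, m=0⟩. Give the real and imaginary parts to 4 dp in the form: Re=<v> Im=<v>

Split into d^2_{0,0}(β=1.846) × two z-phases.
Half-angle: c=0.603431, s=0.797415. N=√(2·2·2·2)=4.000000
k∈{0,1,2} keeps every argument non-negative
  k=0: (−1)^0·4.0000/(4)·0.6034^4·0.7974^0 = +0.132590
  k=1: (−1)^1·4.0000/(1)·0.6034^2·0.7974^2 = -0.926156
  k=2: (−1)^2·4.0000/(4)·0.6034^0·0.7974^4 = +0.404333
d^2_{0,0}(1.846) = +0.132590 -0.926156 +0.404333 = -0.389234
Phases: e^{-i·(0)·1.4656}=+1.000000+0.000000i, e^{-i·(0)·1.7127}=+1.000000+0.000000i ⇒ D=-0.389234+0.000000i

Re=-0.3892 Im=0.0000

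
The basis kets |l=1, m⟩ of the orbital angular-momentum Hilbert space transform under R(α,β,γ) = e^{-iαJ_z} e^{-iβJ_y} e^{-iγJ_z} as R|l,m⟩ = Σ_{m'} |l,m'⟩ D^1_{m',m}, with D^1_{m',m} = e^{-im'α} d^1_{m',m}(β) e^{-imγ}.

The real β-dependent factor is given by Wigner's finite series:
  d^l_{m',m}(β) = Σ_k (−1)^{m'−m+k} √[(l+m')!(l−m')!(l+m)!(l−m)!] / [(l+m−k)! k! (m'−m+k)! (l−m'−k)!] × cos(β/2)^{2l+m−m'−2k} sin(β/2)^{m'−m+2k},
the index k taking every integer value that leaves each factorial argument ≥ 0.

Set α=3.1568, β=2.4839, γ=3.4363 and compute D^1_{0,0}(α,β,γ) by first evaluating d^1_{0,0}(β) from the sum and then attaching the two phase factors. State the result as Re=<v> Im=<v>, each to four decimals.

Split into d^1_{0,0}(β=2.4839) × two z-phases.
Half-angle: c=0.322951, s=0.946416. N=√(1·1·1·1)=1.000000
Admissible k: 0..1 (factorial args all ≥0)
  k=0: (−1)^0·1.0000/(1)·0.3230^2·0.9464^0 = +0.104298
  k=1: (−1)^1·1.0000/(1)·0.3230^0·0.9464^2 = -0.895702
d^1_{0,0}(2.4839) = +0.104298 -0.895702 = -0.791405
D = (+1.000000+0.000000i)·(-0.791405)·(+1.000000+0.000000i) = -0.791405+0.000000i

Re=-0.7914 Im=0.0000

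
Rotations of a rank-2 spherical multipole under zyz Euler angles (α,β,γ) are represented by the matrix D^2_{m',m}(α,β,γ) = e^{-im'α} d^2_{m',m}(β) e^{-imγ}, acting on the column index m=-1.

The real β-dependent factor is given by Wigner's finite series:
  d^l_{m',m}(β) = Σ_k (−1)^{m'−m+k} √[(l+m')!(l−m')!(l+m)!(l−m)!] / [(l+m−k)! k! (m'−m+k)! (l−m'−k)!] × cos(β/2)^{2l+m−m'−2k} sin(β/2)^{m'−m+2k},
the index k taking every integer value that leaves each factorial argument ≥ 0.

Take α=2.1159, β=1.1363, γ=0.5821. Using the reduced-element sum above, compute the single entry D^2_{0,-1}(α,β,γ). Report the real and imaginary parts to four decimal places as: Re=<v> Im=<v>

Re=-0.3906 Im=-0.2571

Split into d^2_{0,-1}(β=1.1363) × two z-phases.
c=cos(1.1363/2)=0.842898, s=sin(1.1363/2)=0.538074; N=√[2·2·1·6]=4.898979
k: max(0,(-1)−(0))=0 … min(2+(-1),2−(0))=1
  k=0: (−1)^1·4.8990/(2)·0.8429^3·0.5381^1 = -0.789300
  k=1: (−1)^2·4.8990/(2)·0.8429^1·0.5381^3 = +0.321644
d^2_{0,-1}(1.1363) = -0.789300 +0.321644 = -0.467656
Phases: e^{-i·(0)·2.1159}=+1.000000+0.000000i, e^{-i·(-1)·0.5821}=+0.835310+0.549779i ⇒ D=-0.390638-0.257108i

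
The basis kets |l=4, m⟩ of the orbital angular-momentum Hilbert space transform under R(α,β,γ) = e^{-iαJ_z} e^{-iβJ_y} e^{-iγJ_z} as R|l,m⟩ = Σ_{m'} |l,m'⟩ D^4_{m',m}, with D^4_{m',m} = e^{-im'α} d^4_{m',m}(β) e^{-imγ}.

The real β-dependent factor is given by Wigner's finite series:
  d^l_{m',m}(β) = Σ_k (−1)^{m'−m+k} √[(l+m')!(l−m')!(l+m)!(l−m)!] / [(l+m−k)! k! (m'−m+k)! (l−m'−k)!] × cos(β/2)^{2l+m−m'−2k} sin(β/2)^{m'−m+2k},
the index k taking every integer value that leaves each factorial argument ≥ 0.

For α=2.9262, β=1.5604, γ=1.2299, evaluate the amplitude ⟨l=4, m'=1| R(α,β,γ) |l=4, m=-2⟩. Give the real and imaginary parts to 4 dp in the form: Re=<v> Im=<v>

D^4_{1,-2}(2.9262,1.5604,1.2299) = e^{-i·1·2.9262}·d^4_{1,-2}(1.5604)·e^{-i·-2·1.2299}. Compute d first:
c=cos(1.5604/2)=0.710773, s=sin(1.5604/2)=0.703422; N=√[120·6·2·720]=1018.233765
k∈{0,1,2} keeps every argument non-negative
  k=0: (−1)^3·1018.2338/(72)·0.7108^5·0.7034^3 = -0.892928
  k=1: (−1)^4·1018.2338/(48)·0.7108^3·0.7034^5 = +1.311829
  k=2: (−1)^5·1018.2338/(240)·0.7108^1·0.7034^7 = -0.256967
d^4_{1,-2}(1.5604) = -0.892928 +1.311829 -0.256967 = +0.161935
Phases: e^{-i·(1)·2.9262}=-0.976893-0.213731i, e^{-i·(-2)·1.2299}=-0.776444+0.630186i ⇒ D=+0.144639-0.072818i

Re=0.1446 Im=-0.0728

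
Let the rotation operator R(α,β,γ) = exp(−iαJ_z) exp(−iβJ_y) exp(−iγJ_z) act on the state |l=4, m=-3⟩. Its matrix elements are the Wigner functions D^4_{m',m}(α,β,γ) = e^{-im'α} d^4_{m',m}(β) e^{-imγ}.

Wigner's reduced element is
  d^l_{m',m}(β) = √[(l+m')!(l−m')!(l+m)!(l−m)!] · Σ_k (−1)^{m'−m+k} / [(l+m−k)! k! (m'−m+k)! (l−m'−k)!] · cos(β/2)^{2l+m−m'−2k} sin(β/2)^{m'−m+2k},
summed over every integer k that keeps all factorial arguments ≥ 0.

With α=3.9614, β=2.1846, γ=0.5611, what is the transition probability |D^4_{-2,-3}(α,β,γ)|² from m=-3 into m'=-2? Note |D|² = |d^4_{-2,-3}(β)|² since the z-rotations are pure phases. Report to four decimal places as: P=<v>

P=0.0219

Split into d^4_{-2,-3}(β=2.1846) × two z-phases.
With c≡cos(β/2)=0.460445 and s≡sin(β/2)=0.887688, N=[2·720·1·5040]^{1/2}=2693.993318
k: max(0,(-3)−(-2))=0 … min(4+(-3),4−(-2))=1
  k=0: (−1)^1·2693.9933/(720)·0.4604^7·0.8877^1 = -0.014574
  k=1: (−1)^2·2693.9933/(240)·0.4604^5·0.8877^3 = +0.162501
d^4_{-2,-3}(2.1846) = -0.014574 +0.162501 = +0.147927
|D^4_{-2,-3}|² = |d^4_{-2,-3}(β)|² = (+0.147927)² = 0.021882 (the z-rotation phases have unit modulus)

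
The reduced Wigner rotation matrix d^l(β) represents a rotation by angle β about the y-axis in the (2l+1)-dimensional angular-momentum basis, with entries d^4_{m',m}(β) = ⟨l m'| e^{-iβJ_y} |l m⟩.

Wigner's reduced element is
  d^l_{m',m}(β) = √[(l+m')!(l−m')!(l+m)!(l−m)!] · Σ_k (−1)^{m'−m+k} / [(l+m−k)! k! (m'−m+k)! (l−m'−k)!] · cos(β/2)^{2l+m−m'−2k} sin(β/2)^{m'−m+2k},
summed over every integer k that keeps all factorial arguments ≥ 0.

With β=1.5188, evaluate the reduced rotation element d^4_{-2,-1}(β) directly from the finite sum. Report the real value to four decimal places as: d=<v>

d=-0.2463

d^4_{-2,-1}(β=1.5188) via Wigner's sum:
c=cos(1.5188/2)=0.725249, s=sin(1.5188/2)=0.688486; N=√[2·720·6·120]=1018.233765
Admissible k: 1..3 (factorial args all ≥0)
  k=1: (−1)^0·1018.2338/(240)·0.7252^7·0.6885^1 = +0.308278
  k=2: (−1)^1·1018.2338/(48)·0.7252^5·0.6885^3 = -1.389085
  k=3: (−1)^2·1018.2338/(72)·0.7252^3·0.6885^5 = +0.834553
d^4_{-2,-1}(1.5188) = +0.308278 -1.389085 +0.834553 = -0.246254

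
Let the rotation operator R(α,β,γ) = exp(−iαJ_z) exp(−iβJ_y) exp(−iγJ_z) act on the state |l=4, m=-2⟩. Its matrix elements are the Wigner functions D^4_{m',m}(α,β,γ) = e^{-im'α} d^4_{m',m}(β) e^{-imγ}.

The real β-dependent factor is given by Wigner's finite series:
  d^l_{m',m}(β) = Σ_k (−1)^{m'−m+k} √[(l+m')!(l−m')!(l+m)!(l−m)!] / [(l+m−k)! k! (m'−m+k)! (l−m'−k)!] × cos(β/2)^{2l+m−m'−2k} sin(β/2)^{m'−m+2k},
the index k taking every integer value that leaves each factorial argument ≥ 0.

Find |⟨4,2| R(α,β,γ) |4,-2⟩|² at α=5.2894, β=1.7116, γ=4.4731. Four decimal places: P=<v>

Split into d^4_{2,-2}(β=1.7116) × two z-phases.
c=cos(1.7116/2)=0.655615, s=sin(1.7116/2)=0.755096; N=√[720·2·2·720]=1440.000000
The bounds max(0,m−m')=0 and min(l+m,l−m')=2 give 3 terms
  k=0: (−1)^4·1440.0000/(96)·0.6556^4·0.7551^4 = +0.900936
  k=1: (−1)^5·1440.0000/(120)·0.6556^2·0.7551^6 = -0.956071
  k=2: (−1)^6·1440.0000/(1440)·0.6556^0·0.7551^8 = +0.105686
d^4_{2,-2}(1.7116) = +0.900936 -0.956071 +0.105686 = +0.050550
|D^4_{2,-2}|² = |d^4_{2,-2}(β)|² = (+0.050550)² = 0.002555 (the z-rotation phases have unit modulus)

P=0.0026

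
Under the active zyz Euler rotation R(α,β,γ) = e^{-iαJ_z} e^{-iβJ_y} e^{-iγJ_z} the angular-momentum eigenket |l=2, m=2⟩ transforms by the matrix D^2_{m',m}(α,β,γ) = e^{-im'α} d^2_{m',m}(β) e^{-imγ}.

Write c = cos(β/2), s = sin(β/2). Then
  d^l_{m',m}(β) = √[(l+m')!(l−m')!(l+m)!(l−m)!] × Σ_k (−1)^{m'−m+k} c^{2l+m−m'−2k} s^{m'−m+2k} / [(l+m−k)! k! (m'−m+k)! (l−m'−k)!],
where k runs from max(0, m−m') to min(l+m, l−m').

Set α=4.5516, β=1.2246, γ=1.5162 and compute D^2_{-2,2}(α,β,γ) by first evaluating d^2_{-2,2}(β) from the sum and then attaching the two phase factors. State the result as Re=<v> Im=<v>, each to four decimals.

Split into d^2_{-2,2}(β=1.2246) × two z-phases.
With c≡cos(β/2)=0.818328 and s≡sin(β/2)=0.574751, N=[1·24·24·1]^{1/2}=24.000000
k∈{4} keeps every argument non-negative
  k=4: (−1)^0·24.0000/(24)·0.8183^0·0.5748^4 = +0.109124
d^2_{-2,2}(1.2246) = +0.109124
D = (-0.948738+0.316064i)·(+0.109124)·(-0.994044-0.108976i) = +0.106672-0.023002i

Re=0.1067 Im=-0.0230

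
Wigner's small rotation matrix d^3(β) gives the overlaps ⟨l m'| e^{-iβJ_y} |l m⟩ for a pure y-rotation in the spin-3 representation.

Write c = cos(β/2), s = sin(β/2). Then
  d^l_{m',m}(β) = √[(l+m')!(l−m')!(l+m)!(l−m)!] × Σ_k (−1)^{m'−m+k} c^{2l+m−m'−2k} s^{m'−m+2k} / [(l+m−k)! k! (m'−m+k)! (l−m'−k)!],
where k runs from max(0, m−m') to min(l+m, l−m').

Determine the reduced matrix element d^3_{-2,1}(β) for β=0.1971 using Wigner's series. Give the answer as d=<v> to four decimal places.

d=0.0059

d^3_{-2,1}(β=0.1971) via Wigner's sum:
c=cos(0.1971/2)=0.995148, s=sin(0.1971/2)=0.098391; N=√[1·120·24·2]=75.894664
Admissible k: 3..4 (factorial args all ≥0)
  k=3: (−1)^0·75.8947/(12)·0.9951^3·0.0984^3 = +0.005937
  k=4: (−1)^1·75.8947/(24)·0.9951^1·0.0984^5 = -0.000029
d^3_{-2,1}(0.1971) = +0.005937 -0.000029 = +0.005908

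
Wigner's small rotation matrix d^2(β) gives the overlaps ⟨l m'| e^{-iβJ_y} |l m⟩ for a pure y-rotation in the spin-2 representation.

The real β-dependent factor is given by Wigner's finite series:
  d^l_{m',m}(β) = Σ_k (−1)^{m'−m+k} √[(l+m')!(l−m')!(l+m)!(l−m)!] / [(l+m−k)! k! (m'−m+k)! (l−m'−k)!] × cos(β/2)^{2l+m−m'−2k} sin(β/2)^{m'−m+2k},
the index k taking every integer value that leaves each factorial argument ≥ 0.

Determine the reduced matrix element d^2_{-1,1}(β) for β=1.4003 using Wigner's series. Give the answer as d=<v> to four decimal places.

d^2_{-1,1}(β=1.4003) via Wigner's sum:
c=cos(1.4003/2)=0.764746, s=sin(1.4003/2)=0.644332; N=√[1·6·6·1]=6.000000
The bounds max(0,m−m')=2 and min(l+m,l−m')=3 give 2 terms
  k=2: (−1)^0·6.0000/(2)·0.7647^2·0.6443^2 = +0.728409
  k=3: (−1)^1·6.0000/(6)·0.7647^0·0.6443^4 = -0.172361
d^2_{-1,1}(1.4003) = +0.728409 -0.172361 = +0.556047

d=0.5560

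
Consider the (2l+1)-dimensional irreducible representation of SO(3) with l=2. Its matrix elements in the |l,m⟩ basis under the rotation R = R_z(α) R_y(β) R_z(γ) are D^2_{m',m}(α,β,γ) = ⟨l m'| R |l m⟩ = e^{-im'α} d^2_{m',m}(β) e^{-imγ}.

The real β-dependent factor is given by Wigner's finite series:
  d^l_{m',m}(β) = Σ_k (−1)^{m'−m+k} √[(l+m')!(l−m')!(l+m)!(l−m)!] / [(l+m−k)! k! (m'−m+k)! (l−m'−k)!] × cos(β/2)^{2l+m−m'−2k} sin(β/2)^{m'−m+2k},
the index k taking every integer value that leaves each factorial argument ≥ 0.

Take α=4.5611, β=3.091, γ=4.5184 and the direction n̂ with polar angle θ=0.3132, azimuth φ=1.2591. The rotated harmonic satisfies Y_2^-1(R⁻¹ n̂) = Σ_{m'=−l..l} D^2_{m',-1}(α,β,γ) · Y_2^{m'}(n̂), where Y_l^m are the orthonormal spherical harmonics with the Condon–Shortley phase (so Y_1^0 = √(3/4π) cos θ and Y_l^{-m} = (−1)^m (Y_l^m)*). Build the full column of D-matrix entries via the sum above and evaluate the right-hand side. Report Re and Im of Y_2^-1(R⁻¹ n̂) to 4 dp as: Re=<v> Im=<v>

Re=0.0728 Im=0.1800

Need the full column D^2_{m',-1} for m'=−2..2 at α=4.5611, β=3.091, γ=4.5184.
cos(β/2)=0.025294, sin(β/2)=0.999680
d^2_{-2,-1}: single k=1 term ⇒ +0.000032;  D = +0.000015+0.000028i
d^2_{-1,-1}: k∈[0..1] ⇒ +0.000000 -0.001918 = -0.001918;  D = +0.001804-0.000649i
d^2_{0,-1}: k∈[0..1] ⇒ -0.000040 +0.061897 = +0.061857;  D = -0.011925-0.060697i
d^2_{1,-1}: k∈[0..1] ⇒ +0.001918 -0.998721 = -0.996803;  D = -0.995894+0.042551i
d^2_{2,-1}: single k=0 term ⇒ -0.050539;  D = +0.005477-0.050241i
Y_2^{m'}(θ=0.3132,φ=1.2591) and Σ D·Y over m':
  (+0.0000+0.0000i)·(-0.0298-0.0214i)  (+0.0018-0.0006i)·(+0.0694-0.2155i)  (-0.0119-0.0607i)·(+0.5410+0.0000i)  (-0.9959+0.0426i)·(-0.0694-0.2155i)  (+0.0055-0.0502i)·(-0.0298+0.0214i)
Y_2^-1(R⁻¹ n̂) = +0.072778+0.180038i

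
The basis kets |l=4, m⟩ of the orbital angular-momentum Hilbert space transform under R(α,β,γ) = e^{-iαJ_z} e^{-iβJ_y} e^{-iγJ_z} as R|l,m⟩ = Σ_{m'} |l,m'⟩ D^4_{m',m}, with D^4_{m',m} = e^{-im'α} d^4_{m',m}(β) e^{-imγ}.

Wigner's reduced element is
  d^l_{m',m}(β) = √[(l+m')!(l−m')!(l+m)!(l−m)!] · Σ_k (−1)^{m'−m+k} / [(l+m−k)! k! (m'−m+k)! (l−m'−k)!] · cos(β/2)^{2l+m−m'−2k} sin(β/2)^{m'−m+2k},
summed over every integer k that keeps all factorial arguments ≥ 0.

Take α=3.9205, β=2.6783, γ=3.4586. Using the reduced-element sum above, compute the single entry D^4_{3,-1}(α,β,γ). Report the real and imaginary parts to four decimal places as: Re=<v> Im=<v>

Split into d^4_{3,-1}(β=2.6783) × two z-phases.
Half-angle: c=0.229580, s=0.973290. N=√(5040·1·6·120)=1904.940944
k: max(0,(-1)−(3))=0 … min(4+(-1),4−(3))=1
  k=0: (−1)^4·1904.9409/(144)·0.2296^4·0.9733^4 = +0.032978
  k=1: (−1)^5·1904.9409/(240)·0.2296^2·0.9733^6 = -0.355625
d^4_{3,-1}(2.6783) = +0.032978 -0.355625 = -0.322647
Phases: e^{-i·(3)·3.9205}=+0.693204+0.720741i, e^{-i·(-1)·3.4586}=-0.950173-0.311724i ⇒ D=+0.140026+0.290678i

Re=0.1400 Im=0.2907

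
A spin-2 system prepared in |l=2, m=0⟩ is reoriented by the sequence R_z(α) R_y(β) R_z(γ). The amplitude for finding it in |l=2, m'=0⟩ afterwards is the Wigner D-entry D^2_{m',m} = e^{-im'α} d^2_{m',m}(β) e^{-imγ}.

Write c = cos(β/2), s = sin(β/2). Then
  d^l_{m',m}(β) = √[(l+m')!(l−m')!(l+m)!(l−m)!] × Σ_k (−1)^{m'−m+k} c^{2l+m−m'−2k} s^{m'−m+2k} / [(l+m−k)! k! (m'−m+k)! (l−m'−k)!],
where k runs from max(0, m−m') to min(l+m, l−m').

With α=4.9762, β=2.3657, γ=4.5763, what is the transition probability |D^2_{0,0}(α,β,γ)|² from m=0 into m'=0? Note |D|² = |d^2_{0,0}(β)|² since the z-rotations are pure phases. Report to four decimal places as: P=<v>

D^2_{0,0}(4.9762,2.3657,4.5763) = e^{-i·0·4.9762}·d^2_{0,0}(2.3657)·e^{-i·0·4.5763}. Compute d first:
c=cos(2.3657/2)=0.378288, s=sin(2.3657/2)=0.925688; N=√[2·2·2·2]=4.000000
k∈{0,1,2} keeps every argument non-negative
  k=0: (−1)^0·4.0000/(4)·0.3783^4·0.9257^0 = +0.020478
  k=1: (−1)^1·4.0000/(1)·0.3783^2·0.9257^2 = -0.490495
  k=2: (−1)^2·4.0000/(4)·0.3783^0·0.9257^4 = +0.734274
d^2_{0,0}(2.3657) = +0.020478 -0.490495 +0.734274 = +0.264257
|D^2_{0,0}|² = |d^2_{0,0}(β)|² = (+0.264257)² = 0.069832 (the z-rotation phases have unit modulus)

P=0.0698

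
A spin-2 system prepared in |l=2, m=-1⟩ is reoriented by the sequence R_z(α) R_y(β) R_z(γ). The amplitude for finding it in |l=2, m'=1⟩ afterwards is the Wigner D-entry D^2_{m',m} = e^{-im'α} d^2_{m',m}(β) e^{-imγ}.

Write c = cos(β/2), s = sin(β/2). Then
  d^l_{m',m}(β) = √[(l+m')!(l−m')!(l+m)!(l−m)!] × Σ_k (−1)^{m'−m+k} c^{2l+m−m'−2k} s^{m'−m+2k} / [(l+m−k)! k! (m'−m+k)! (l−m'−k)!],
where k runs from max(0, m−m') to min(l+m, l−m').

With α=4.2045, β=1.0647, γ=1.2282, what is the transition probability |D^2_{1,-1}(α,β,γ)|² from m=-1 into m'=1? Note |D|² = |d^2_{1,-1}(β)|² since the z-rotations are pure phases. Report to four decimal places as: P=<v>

Split into d^2_{1,-1}(β=1.0647) × two z-phases.
c=cos(1.0647/2)=0.861617, s=sin(1.0647/2)=0.507560; N=√[6·1·1·6]=6.000000
k∈{0,1} keeps every argument non-negative
  k=0: (−1)^2·6.0000/(2)·0.8616^2·0.5076^2 = +0.573751
  k=1: (−1)^3·6.0000/(6)·0.8616^0·0.5076^4 = -0.066366
d^2_{1,-1}(1.0647) = +0.573751 -0.066366 = +0.507385
|D^2_{1,-1}|² = |d^2_{1,-1}(β)|² = (+0.507385)² = 0.257439 (the z-rotation phases have unit modulus)

P=0.2574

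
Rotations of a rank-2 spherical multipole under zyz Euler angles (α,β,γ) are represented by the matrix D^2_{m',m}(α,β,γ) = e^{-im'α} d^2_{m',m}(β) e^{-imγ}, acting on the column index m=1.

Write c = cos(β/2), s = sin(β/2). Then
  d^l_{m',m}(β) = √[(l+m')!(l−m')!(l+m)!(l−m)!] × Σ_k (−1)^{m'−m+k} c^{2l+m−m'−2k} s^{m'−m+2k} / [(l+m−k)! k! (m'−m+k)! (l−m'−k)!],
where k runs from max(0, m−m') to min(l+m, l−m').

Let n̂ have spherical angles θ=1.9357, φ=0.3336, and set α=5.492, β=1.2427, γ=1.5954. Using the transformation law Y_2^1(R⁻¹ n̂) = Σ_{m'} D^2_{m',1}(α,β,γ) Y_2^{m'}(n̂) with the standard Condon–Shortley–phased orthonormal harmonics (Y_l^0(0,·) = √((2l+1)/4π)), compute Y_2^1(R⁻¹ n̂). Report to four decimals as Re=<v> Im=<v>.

Need the full column D^2_{m',1} for m'=−2..2 at α=5.492, β=1.2427, γ=1.5954.
cos(β/2)=0.813093, sin(β/2)=0.582133
d^2_{-2,1}: single k=3 term ⇒ +0.320803;  D = -0.320593+0.011603i
d^2_{-1,1}: k∈[2..3] ⇒ +0.672120 -0.114839 = +0.557281;  D = -0.405849-0.381901i
d^2_{0,1}: k∈[1..2] ⇒ +0.766513 -0.392901 = +0.373611;  D = -0.009191-0.373498i
d^2_{1,1}: k∈[0..1] ⇒ +0.437081 -0.672120 = -0.235040;  D = -0.163042+0.169296i
d^2_{2,1}: single k=0 term ⇒ -0.625855;  D = -0.625802+0.008154i
Y_2^{m'}(θ=1.9357,φ=0.3336) and Σ D·Y over m':
  (-0.3206+0.0116i)·(+0.2648-0.2086i)  (-0.4058-0.3819i)·(-0.2433+0.0843i)  (-0.0092-0.3735i)·(-0.1949+0.0000i)  (-0.1630+0.1693i)·(+0.2433+0.0843i)  (-0.6258+0.0082i)·(+0.2648+0.2086i)
Y_2^1(R⁻¹ n̂) = -0.171078+0.100518i

Re=-0.1711 Im=0.1005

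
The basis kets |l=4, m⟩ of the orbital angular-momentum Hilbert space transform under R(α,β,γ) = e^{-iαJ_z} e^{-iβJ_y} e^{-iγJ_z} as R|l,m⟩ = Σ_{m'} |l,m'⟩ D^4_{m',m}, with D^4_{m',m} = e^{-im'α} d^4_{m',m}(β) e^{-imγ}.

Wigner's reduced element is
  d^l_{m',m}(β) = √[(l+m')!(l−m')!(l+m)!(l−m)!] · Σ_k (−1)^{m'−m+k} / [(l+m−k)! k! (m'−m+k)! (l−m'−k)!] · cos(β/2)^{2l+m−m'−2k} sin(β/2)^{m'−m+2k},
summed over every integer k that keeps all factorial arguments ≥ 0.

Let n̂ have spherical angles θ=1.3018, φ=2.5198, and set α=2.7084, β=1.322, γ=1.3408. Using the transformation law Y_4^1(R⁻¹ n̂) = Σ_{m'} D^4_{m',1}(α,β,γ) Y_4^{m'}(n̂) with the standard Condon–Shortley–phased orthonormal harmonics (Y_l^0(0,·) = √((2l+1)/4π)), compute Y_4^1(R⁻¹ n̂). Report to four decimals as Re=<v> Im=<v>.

Need the full column D^4_{m',1} for m'=−4..4 at α=2.7084, β=1.322, γ=1.3408.
cos(β/2)=0.789379, sin(β/2)=0.613907
d^4_{-4,1}: single k=5 term ⇒ +0.320968;  D = -0.320226-0.021816i
d^4_{-3,1}: k∈[4..5] ⇒ +0.729575 -0.264761 = +0.464813;  D = +0.407641+0.223339i
d^4_{-2,1}: k∈[3..5] ⇒ +1.002880 -0.909858 +0.110062 = +0.203083;  D = -0.120691-0.163329i
d^4_{-1,1}: k∈[2..5] ⇒ +0.911837 -1.654520 +0.500352 -0.020175 = -0.262506;  D = -0.052974-0.257106i
d^4_{0,1}: k∈[1..4] ⇒ +0.524343 -1.902830 +1.150890 -0.116016 = -0.343613;  D = -0.078335+0.334565i
d^4_{1,1}: k∈[0..3] ⇒ +0.150759 -1.367755 +1.654520 -0.333568 = +0.103956;  D = -0.063999+0.081921i
d^4_{2,1}: k∈[0..2] ⇒ -0.497435 +1.504320 -0.606572 = +0.400312;  D = +0.356102-0.182870i
d^4_{3,1}: k∈[0..1] ⇒ +0.723748 -0.729575 = -0.005827;  D = +0.005822-0.000240i
d^4_{4,1}: single k=0 term ⇒ -0.530674;  D = -0.490427-0.202723i
Y_4^{m'}(θ=1.3018,φ=2.5198) and Σ D·Y over m':
  (-0.3202-0.0218i)·(-0.3033+0.2327i)  (+0.4076+0.2233i)·(+0.0865-0.2852i)  (-0.1207-0.1633i)·(-0.0505-0.1488i)  (-0.0530-0.2571i)·(+0.2469+0.1769i)  (-0.0783+0.3346i)·(+0.1117+0.0000i)  (-0.0640+0.0819i)·(-0.2469+0.1769i)  (+0.3561-0.1829i)·(-0.0505+0.1488i)  (+0.0058-0.0002i)·(-0.0865-0.2852i)  (-0.4904-0.2027i)·(-0.3033-0.2327i)
Y_4^1(R⁻¹ n̂) = +0.318125+0.030559i

Re=0.3181 Im=0.0306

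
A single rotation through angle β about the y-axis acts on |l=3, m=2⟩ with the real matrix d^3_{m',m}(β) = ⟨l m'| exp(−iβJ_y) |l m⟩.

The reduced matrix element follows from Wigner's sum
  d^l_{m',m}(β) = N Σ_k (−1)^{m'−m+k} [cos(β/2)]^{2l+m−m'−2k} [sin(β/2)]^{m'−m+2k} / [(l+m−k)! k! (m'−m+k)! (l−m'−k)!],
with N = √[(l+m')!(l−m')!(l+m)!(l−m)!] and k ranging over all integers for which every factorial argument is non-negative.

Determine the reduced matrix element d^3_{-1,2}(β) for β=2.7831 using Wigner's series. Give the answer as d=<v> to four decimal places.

d=-0.4859

d^3_{-1,2}(β=2.7831) via Wigner's sum:
With c≡cos(β/2)=0.178288 and s≡sin(β/2)=0.983978, N=[2·24·120·1]^{1/2}=75.894664
Admissible k: 3..4 (factorial args all ≥0)
  k=3: (−1)^0·75.8947/(12)·0.1783^3·0.9840^3 = +0.034147
  k=4: (−1)^1·75.8947/(24)·0.1783^1·0.9840^5 = -0.520056
d^3_{-1,2}(2.7831) = +0.034147 -0.520056 = -0.485909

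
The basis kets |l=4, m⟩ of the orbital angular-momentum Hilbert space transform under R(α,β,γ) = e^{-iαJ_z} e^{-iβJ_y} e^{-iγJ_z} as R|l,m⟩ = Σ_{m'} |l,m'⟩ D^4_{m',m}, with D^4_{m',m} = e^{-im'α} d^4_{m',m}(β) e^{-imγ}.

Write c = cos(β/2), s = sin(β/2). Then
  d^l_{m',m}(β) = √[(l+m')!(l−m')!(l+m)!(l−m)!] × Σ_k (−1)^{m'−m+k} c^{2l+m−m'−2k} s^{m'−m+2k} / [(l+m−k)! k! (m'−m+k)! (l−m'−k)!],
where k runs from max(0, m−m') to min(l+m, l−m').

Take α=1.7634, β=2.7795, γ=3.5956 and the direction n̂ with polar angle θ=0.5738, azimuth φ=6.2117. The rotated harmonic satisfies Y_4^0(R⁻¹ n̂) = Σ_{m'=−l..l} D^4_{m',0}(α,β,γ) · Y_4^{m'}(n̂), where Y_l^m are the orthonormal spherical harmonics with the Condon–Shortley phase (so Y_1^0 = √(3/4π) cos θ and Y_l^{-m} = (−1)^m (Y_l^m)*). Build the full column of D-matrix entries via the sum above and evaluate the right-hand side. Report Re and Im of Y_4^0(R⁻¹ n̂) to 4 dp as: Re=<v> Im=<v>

Re=-0.0935 Im=0.0000

Need the full column D^4_{m',0} for m'=−4..4 at α=1.7634, β=2.7795, γ=3.5956.
cos(β/2)=0.180059, sin(β/2)=0.983656
d^4_{-4,0}: single k=4 term ⇒ +0.008233;  D = +0.005908+0.005734i
d^4_{-3,0}: k∈[3..4] ⇒ +0.002131 -0.063610 = -0.061478;  D = -0.033579+0.051498i
d^4_{-2,0}: k∈[2..4] ⇒ +0.000313 -0.024896 +0.278618 = +0.254035;  D = -0.235420-0.095454i
d^4_{-1,0}: k∈[1..4] ⇒ +0.000027 -0.004834 +0.144253 -0.717516 = -0.578070;  D = +0.110651-0.567381i
d^4_{0,0}: k∈[0..4] ⇒ +0.000001 -0.000528 +0.035427 -0.469903 +0.876487 = +0.441484;  D = +0.441484+0.000000i
d^4_{1,0}: k∈[0..3] ⇒ -0.000027 +0.004834 -0.144253 +0.717516 = +0.578070;  D = -0.110651-0.567381i
d^4_{2,0}: k∈[0..2] ⇒ +0.000313 -0.024896 +0.278618 = +0.254035;  D = -0.235420+0.095454i
d^4_{3,0}: k∈[0..1] ⇒ -0.002131 +0.063610 = +0.061478;  D = +0.033579+0.051498i
d^4_{4,0}: single k=0 term ⇒ +0.008233;  D = +0.005908-0.005734i
Y_4^{m'}(θ=0.5738,φ=6.2117) and Σ D·Y over m':
  (+0.0059+0.0057i)·(+0.0369+0.0108i)  (-0.0336+0.0515i)·(+0.1643+0.0358i)  (-0.2354-0.0955i)·(+0.3842+0.0553i)  (+0.1107-0.5674i)·(+0.4168+0.0298i)  (+0.4415+0.0000i)·(-0.0791+0.0000i)  (-0.1107-0.5674i)·(-0.4168+0.0298i)  (-0.2354+0.0955i)·(+0.3842-0.0553i)  (+0.0336+0.0515i)·(-0.1643+0.0358i)  (+0.0059-0.0057i)·(+0.0369-0.0108i)
Y_4^0(R⁻¹ n̂) = -0.093538+0.000000i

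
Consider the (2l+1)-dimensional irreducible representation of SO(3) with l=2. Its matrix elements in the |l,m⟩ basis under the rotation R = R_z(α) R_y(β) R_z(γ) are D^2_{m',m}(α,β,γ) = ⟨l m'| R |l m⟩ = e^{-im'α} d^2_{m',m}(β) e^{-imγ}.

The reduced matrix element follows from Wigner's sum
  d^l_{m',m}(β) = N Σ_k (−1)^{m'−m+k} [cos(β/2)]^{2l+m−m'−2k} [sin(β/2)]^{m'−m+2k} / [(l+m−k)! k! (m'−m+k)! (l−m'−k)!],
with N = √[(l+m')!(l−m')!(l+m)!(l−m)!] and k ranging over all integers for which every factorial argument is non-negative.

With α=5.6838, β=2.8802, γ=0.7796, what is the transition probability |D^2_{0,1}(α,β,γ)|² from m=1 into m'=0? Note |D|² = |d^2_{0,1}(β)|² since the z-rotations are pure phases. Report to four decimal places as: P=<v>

P=0.0935

Split into d^2_{0,1}(β=2.8802) × two z-phases.
Half-angle: c=0.130325, s=0.991471. N=√(2·2·6·1)=4.898979
k: max(0,(1)−(0))=1 … min(2+(1),2−(0))=2
  k=1: (−1)^0·4.8990/(2)·0.1303^3·0.9915^1 = +0.005376
  k=2: (−1)^1·4.8990/(2)·0.1303^1·0.9915^3 = -0.311130
d^2_{0,1}(2.8802) = +0.005376 -0.311130 = -0.305755
|D^2_{0,1}|² = |d^2_{0,1}(β)|² = (-0.305755)² = 0.093486 (the z-rotation phases have unit modulus)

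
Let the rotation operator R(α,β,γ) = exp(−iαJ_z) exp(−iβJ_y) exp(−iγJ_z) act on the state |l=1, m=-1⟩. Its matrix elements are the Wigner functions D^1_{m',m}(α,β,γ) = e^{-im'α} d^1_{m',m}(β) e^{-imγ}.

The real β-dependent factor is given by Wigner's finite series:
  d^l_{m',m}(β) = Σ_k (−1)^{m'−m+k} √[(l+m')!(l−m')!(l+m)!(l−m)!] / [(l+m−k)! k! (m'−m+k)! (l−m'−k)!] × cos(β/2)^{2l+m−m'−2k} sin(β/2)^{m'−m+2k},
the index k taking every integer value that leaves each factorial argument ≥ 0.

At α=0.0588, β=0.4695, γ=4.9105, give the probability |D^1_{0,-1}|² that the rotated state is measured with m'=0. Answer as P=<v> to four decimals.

D^1_{0,-1}(0.0588,0.4695,4.9105) = e^{-i·0·0.0588}·d^1_{0,-1}(0.4695)·e^{-i·-1·4.9105}. Compute d first:
c=cos(0.4695/2)=0.972573, s=sin(0.4695/2)=0.232600; N=√[1·1·1·2]=1.414214
k∈{0} keeps every argument non-negative
  k=0: (−1)^1·1.4142/(1)·0.9726^1·0.2326^1 = -0.319924
d^1_{0,-1}(0.4695) = -0.319924
|D^1_{0,-1}|² = |d^1_{0,-1}(β)|² = (-0.319924)² = 0.102351 (the z-rotation phases have unit modulus)

P=0.1024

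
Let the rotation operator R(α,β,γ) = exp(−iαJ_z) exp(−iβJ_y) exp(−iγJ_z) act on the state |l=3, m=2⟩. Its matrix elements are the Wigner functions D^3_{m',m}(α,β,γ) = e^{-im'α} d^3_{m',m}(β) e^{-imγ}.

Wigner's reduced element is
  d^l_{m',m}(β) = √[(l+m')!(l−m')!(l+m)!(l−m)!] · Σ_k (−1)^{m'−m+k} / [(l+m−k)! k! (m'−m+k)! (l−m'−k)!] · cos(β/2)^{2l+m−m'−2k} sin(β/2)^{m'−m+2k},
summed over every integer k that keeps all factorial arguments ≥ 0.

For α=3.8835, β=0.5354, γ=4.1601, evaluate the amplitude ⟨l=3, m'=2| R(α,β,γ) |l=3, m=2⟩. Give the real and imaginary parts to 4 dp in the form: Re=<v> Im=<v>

First d^3_{2,2}(β=0.5354), then the phase factors e^{-i(2)α} and e^{-i(2)γ}:
Half-angle: c=0.964382, s=0.264514. N=√(120·1·120·1)=120.000000
Admissible k: 0..1 (factorial args all ≥0)
  k=0: (−1)^0·120.0000/(120)·0.9644^6·0.2645^0 = +0.804441
  k=1: (−1)^1·120.0000/(24)·0.9644^4·0.2645^2 = -0.302596
d^3_{2,2}(0.5354) = +0.804441 -0.302596 = +0.501845
D = (+0.086872-0.996219i)·(+0.501845)·(-0.449511-0.893275i) = -0.466187+0.185789i

Re=-0.4662 Im=0.1858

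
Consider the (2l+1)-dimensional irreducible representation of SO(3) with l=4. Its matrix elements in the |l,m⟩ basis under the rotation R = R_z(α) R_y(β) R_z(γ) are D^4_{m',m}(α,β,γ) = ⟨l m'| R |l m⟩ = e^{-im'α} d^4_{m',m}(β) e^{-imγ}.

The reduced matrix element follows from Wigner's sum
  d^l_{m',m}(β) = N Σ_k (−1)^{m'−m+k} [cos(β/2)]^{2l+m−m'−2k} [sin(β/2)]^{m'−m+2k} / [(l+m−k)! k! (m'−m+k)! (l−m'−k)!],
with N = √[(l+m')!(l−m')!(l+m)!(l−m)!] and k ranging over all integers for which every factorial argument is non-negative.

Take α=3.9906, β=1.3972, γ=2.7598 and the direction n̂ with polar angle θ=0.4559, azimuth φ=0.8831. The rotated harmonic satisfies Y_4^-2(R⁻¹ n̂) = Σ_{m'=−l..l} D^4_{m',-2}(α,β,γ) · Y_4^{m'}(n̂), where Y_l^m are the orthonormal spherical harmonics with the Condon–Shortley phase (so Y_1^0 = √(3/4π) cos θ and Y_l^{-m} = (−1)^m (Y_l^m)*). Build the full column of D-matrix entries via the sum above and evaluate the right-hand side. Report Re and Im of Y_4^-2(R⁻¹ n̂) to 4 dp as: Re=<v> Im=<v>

Need the full column D^4_{m',-2} for m'=−4..4 at α=3.9906, β=1.3972, γ=2.7598.
cos(β/2)=0.765743, sin(β/2)=0.643146
d^4_{-4,-2}: single k=2 term ⇒ +0.441263;  D = -0.385293+0.215087i
d^4_{-3,-2}: k∈[1..2] ⇒ +0.371498 -0.786196 = -0.414698;  D = -0.087518+0.405358i
d^4_{-2,-2}: k∈[0..2] ⇒ +0.118213 -1.000691 +0.882395 = -0.000083;  D = -0.000049-0.000067i
d^4_{-1,-2}: k∈[0..2] ⇒ -0.421239 +1.485770 -0.698737 = +0.365795;  D = -0.364461-0.031209i
d^4_{0,-2}: k∈[0..2] ⇒ +0.791116 -1.488202 +0.393683 = -0.303404;  D = -0.219167+0.209808i
d^4_{1,-2}: k∈[0..2] ⇒ -0.990514 +1.048105 -0.147873 = -0.090281;  D = -0.003772-0.090202i
d^4_{2,-2}: k∈[0..2] ⇒ +0.882395 -0.497974 +0.029274 = +0.413696;  D = -0.321680-0.260127i
d^4_{3,-2}: k∈[0..1] ⇒ -0.554605 +0.130411 = -0.424194;  D = -0.418149+0.071354i
d^4_{4,-2}: single k=0 term ⇒ +0.219586;  D = -0.115294+0.186883i
Y_4^{m'}(θ=0.4559,φ=0.8831) and Σ D·Y over m':
  (-0.3853+0.2151i)·(-0.0154+0.0063i)  (-0.0875+0.4054i)·(-0.0845-0.0453i)  (-0.0000-0.0001i)·(-0.0585-0.2953i)  (-0.3645-0.0312i)·(+0.3138-0.3820i)  (-0.2192+0.2098i)·(+0.1652+0.0000i)  (-0.0038-0.0902i)·(-0.3138-0.3820i)  (-0.3217-0.2601i)·(-0.0585+0.2953i)  (-0.4181+0.0714i)·(+0.0845-0.0453i)  (-0.1153+0.1869i)·(-0.0154-0.0063i)
Y_4^-2(R⁻¹ n̂) = -0.098950+0.100835i

Re=-0.0989 Im=0.1008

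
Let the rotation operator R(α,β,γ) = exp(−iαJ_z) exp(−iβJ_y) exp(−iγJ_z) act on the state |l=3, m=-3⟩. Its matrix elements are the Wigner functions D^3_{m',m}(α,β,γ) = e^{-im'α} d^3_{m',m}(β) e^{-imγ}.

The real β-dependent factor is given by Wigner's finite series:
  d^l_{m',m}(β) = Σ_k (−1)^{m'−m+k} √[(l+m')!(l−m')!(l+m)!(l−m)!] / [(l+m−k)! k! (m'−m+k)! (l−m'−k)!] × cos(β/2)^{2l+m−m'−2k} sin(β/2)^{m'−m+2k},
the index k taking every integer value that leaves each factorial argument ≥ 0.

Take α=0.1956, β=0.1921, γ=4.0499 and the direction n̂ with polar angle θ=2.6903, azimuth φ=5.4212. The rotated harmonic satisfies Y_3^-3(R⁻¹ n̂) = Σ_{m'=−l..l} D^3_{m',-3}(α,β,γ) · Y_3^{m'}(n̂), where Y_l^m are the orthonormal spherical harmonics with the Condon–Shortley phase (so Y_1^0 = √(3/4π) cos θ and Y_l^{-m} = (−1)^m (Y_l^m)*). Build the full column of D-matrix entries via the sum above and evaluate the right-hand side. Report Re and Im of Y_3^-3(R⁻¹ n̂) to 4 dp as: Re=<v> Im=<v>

Need the full column D^3_{m',-3} for m'=−3..3 at α=0.1956, β=0.1921, γ=4.0499.
cos(β/2)=0.995391, sin(β/2)=0.095902
d^3_{-3,-3}: single k=0 term ⇒ +0.972661;  D = +0.958619+0.164681i
d^3_{-2,-3}: single k=0 term ⇒ -0.229548;  D = -0.229473+0.005846i
d^3_{-1,-3}: single k=0 term ⇒ +0.034969;  D = +0.034118-0.007668i
d^3_{0,-3}: single k=0 term ⇒ -0.003890;  D = -0.003557+0.001574i
d^3_{1,-3}: single k=0 term ⇒ +0.000325;  D = +0.000266-0.000187i
d^3_{2,-3}: single k=0 term ⇒ -0.000020;  D = -0.000014+0.000014i
d^3_{3,-3}: single k=0 term ⇒ +0.000001;  D = +0.000000-0.000001i
Y_3^{m'}(θ=2.6903,φ=5.4212) and Σ D·Y over m':
  (+0.9586+0.1647i)·(-0.0294+0.0183i)  (-0.2295+0.0058i)·(+0.0267-0.1729i)  (+0.0341-0.0077i)·(+0.2797+0.3262i)  (-0.0036+0.0016i)·(-0.3523+0.0000i)  (+0.0003-0.0002i)·(-0.2797+0.3262i)  (-0.0000+0.0000i)·(+0.0267+0.1729i)  (+0.0000-0.0000i)·(+0.0294+0.0183i)
Y_3^-3(R⁻¹ n̂) = -0.023026+0.061054i

Re=-0.0230 Im=0.0611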